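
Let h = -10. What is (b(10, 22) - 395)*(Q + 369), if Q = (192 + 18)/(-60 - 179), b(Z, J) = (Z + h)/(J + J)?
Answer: -34752495/239 ≈ -1.4541e+5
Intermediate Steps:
b(Z, J) = (-10 + Z)/(2*J) (b(Z, J) = (Z - 10)/(J + J) = (-10 + Z)/((2*J)) = (-10 + Z)*(1/(2*J)) = (-10 + Z)/(2*J))
Q = -210/239 (Q = 210/(-239) = 210*(-1/239) = -210/239 ≈ -0.87866)
(b(10, 22) - 395)*(Q + 369) = ((1/2)*(-10 + 10)/22 - 395)*(-210/239 + 369) = ((1/2)*(1/22)*0 - 395)*(87981/239) = (0 - 395)*(87981/239) = -395*87981/239 = -34752495/239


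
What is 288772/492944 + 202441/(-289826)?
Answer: -2012305329/17858498468 ≈ -0.11268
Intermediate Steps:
288772/492944 + 202441/(-289826) = 288772*(1/492944) + 202441*(-1/289826) = 72193/123236 - 202441/289826 = -2012305329/17858498468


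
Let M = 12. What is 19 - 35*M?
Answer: -401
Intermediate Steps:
19 - 35*M = 19 - 35*12 = 19 - 420 = -401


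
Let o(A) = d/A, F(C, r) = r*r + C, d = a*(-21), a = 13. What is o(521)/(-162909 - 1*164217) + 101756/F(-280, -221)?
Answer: 5780852527843/2758793240802 ≈ 2.0954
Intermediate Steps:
d = -273 (d = 13*(-21) = -273)
F(C, r) = C + r² (F(C, r) = r² + C = C + r²)
o(A) = -273/A
o(521)/(-162909 - 1*164217) + 101756/F(-280, -221) = (-273/521)/(-162909 - 1*164217) + 101756/(-280 + (-221)²) = (-273*1/521)/(-162909 - 164217) + 101756/(-280 + 48841) = -273/521/(-327126) + 101756/48561 = -273/521*(-1/327126) + 101756*(1/48561) = 91/56810882 + 101756/48561 = 5780852527843/2758793240802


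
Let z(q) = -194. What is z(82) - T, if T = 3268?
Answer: -3462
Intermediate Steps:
z(82) - T = -194 - 1*3268 = -194 - 3268 = -3462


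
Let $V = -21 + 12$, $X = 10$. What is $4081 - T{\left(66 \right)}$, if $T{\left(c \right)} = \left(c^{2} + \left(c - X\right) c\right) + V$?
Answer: $-3962$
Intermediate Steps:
$V = -9$
$T{\left(c \right)} = -9 + c^{2} + c \left(-10 + c\right)$ ($T{\left(c \right)} = \left(c^{2} + \left(c - 10\right) c\right) - 9 = \left(c^{2} + \left(-10 + c\right) c\right) - 9 = \left(c^{2} + c \left(-10 + c\right)\right) - 9 = -9 + c^{2} + c \left(-10 + c\right)$)
$4081 - T{\left(66 \right)} = 4081 - \left(-9 - 660 + 2 \cdot 66^{2}\right) = 4081 - \left(-9 - 660 + 2 \cdot 4356\right) = 4081 - \left(-9 - 660 + 8712\right) = 4081 - 8043 = -3962$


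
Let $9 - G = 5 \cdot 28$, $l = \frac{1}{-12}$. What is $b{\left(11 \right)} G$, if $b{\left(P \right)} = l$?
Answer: $\frac{131}{12} \approx 10.917$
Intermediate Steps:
$l = - \frac{1}{12} \approx -0.083333$
$b{\left(P \right)} = - \frac{1}{12}$
$G = -131$ ($G = 9 - 5 \cdot 28 = 9 - 140 = -131$)
$b{\left(11 \right)} G = \left(- \frac{1}{12}\right) \left(-131\right) = \frac{131}{12}$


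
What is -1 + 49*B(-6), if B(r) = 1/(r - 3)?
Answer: -58/9 ≈ -6.4444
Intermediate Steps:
B(r) = 1/(-3 + r)
-1 + 49*B(-6) = -1 + 49/(-3 - 6) = -1 + 49/(-9) = -1 + 49*(-1/9) = -1 - 49/9 = -58/9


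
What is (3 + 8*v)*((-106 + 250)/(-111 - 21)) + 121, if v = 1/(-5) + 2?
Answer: 5611/55 ≈ 102.02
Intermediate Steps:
v = 9/5 (v = -⅕ + 2 = 9/5 ≈ 1.8000)
(3 + 8*v)*((-106 + 250)/(-111 - 21)) + 121 = (3 + 8*(9/5))*((-106 + 250)/(-111 - 21)) + 121 = (3 + 72/5)*(144/(-132)) + 121 = 87*(144*(-1/132))/5 + 121 = (87/5)*(-12/11) + 121 = -1044/55 + 121 = 5611/55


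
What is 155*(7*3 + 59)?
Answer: 12400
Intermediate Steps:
155*(7*3 + 59) = 155*(21 + 59) = 155*80 = 12400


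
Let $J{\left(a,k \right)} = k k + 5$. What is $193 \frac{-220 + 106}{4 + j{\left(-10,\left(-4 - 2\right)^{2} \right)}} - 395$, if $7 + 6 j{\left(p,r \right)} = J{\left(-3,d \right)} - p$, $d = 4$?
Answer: $- \frac{12581}{4} \approx -3145.3$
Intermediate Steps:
$J{\left(a,k \right)} = 5 + k^{2}$ ($J{\left(a,k \right)} = k^{2} + 5 = 5 + k^{2}$)
$j{\left(p,r \right)} = \frac{7}{3} - \frac{p}{6}$ ($j{\left(p,r \right)} = - \frac{7}{6} + \frac{\left(5 + 4^{2}\right) - p}{6} = - \frac{7}{6} + \frac{\left(5 + 16\right) - p}{6} = - \frac{7}{6} + \frac{21 - p}{6} = - \frac{7}{6} - \left(- \frac{7}{2} + \frac{p}{6}\right) = \frac{7}{3} - \frac{p}{6}$)
$193 \frac{-220 + 106}{4 + j{\left(-10,\left(-4 - 2\right)^{2} \right)}} - 395 = 193 \frac{-220 + 106}{4 + \left(\frac{7}{3} - - \frac{5}{3}\right)} - 395 = 193 \left(- \frac{114}{4 + \left(\frac{7}{3} + \frac{5}{3}\right)}\right) - 395 = 193 \left(- \frac{114}{4 + 4}\right) - 395 = 193 \left(- \frac{114}{8}\right) - 395 = 193 \left(\left(-114\right) \frac{1}{8}\right) - 395 = 193 \left(- \frac{57}{4}\right) - 395 = - \frac{11001}{4} - 395 = - \frac{12581}{4}$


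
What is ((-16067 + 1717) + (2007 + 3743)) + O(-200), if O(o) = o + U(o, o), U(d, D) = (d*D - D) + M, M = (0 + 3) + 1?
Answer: 31404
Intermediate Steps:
M = 4 (M = 3 + 1 = 4)
U(d, D) = 4 - D + D*d (U(d, D) = (d*D - D) + 4 = (D*d - D) + 4 = (-D + D*d) + 4 = 4 - D + D*d)
O(o) = 4 + o² (O(o) = o + (4 - o + o*o) = o + (4 - o + o²) = o + (4 + o² - o) = 4 + o²)
((-16067 + 1717) + (2007 + 3743)) + O(-200) = ((-16067 + 1717) + (2007 + 3743)) + (4 + (-200)²) = (-14350 + 5750) + (4 + 40000) = -8600 + 40004 = 31404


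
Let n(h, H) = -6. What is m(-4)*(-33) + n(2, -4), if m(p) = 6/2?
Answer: -105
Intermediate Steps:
m(p) = 3 (m(p) = 6*(½) = 3)
m(-4)*(-33) + n(2, -4) = 3*(-33) - 6 = -99 - 6 = -105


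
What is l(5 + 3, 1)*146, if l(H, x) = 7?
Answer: 1022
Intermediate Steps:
l(5 + 3, 1)*146 = 7*146 = 1022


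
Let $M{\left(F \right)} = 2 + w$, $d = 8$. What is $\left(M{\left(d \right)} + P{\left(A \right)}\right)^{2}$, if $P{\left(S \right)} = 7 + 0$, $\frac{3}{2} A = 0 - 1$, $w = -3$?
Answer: $36$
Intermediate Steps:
$A = - \frac{2}{3}$ ($A = \frac{2 \left(0 - 1\right)}{3} = \frac{2}{3} \left(-1\right) = - \frac{2}{3} \approx -0.66667$)
$M{\left(F \right)} = -1$ ($M{\left(F \right)} = 2 - 3 = -1$)
$P{\left(S \right)} = 7$
$\left(M{\left(d \right)} + P{\left(A \right)}\right)^{2} = \left(-1 + 7\right)^{2} = 6^{2} = 36$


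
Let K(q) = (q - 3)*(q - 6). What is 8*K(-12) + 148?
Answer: 2308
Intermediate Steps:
K(q) = (-6 + q)*(-3 + q) (K(q) = (-3 + q)*(-6 + q) = (-6 + q)*(-3 + q))
8*K(-12) + 148 = 8*(18 + (-12)² - 9*(-12)) + 148 = 8*(18 + 144 + 108) + 148 = 8*270 + 148 = 2160 + 148 = 2308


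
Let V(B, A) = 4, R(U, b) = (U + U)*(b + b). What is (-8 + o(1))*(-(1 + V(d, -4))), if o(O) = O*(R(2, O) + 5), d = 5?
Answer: -25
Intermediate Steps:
R(U, b) = 4*U*b (R(U, b) = (2*U)*(2*b) = 4*U*b)
o(O) = O*(5 + 8*O) (o(O) = O*(4*2*O + 5) = O*(8*O + 5) = O*(5 + 8*O))
(-8 + o(1))*(-(1 + V(d, -4))) = (-8 + 1*(5 + 8*1))*(-(1 + 4)) = (-8 + 1*(5 + 8))*(-1*5) = (-8 + 1*13)*(-5) = (-8 + 13)*(-5) = 5*(-5) = -25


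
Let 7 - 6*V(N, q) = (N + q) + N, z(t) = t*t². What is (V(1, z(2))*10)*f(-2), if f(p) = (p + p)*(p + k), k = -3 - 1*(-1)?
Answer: -80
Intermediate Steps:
z(t) = t³
k = -2 (k = -3 + 1 = -2)
V(N, q) = 7/6 - N/3 - q/6 (V(N, q) = 7/6 - ((N + q) + N)/6 = 7/6 - (q + 2*N)/6 = 7/6 + (-N/3 - q/6) = 7/6 - N/3 - q/6)
f(p) = 2*p*(-2 + p) (f(p) = (p + p)*(p - 2) = (2*p)*(-2 + p) = 2*p*(-2 + p))
(V(1, z(2))*10)*f(-2) = ((7/6 - ⅓*1 - ⅙*2³)*10)*(2*(-2)*(-2 - 2)) = ((7/6 - ⅓ - ⅙*8)*10)*(2*(-2)*(-4)) = ((7/6 - ⅓ - 4/3)*10)*16 = -½*10*16 = -5*16 = -80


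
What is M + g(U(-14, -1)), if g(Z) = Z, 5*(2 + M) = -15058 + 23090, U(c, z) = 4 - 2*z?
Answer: 8052/5 ≈ 1610.4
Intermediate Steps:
M = 8022/5 (M = -2 + (-15058 + 23090)/5 = -2 + (⅕)*8032 = -2 + 8032/5 = 8022/5 ≈ 1604.4)
M + g(U(-14, -1)) = 8022/5 + (4 - 2*(-1)) = 8022/5 + (4 + 2) = 8022/5 + 6 = 8052/5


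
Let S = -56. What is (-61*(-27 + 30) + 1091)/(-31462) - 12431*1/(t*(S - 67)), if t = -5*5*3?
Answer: -199740211/145118475 ≈ -1.3764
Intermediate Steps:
t = -75 (t = -25*3 = -75)
(-61*(-27 + 30) + 1091)/(-31462) - 12431*1/(t*(S - 67)) = (-61*(-27 + 30) + 1091)/(-31462) - 12431*(-1/(75*(-56 - 67))) = (-61*3 + 1091)*(-1/31462) - 12431/((-123*(-75))) = (-183 + 1091)*(-1/31462) - 12431/9225 = 908*(-1/31462) - 12431*1/9225 = -454/15731 - 12431/9225 = -199740211/145118475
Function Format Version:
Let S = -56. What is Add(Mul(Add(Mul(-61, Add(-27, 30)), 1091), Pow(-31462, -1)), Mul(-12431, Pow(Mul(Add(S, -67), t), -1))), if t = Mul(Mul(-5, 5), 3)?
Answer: Rational(-199740211, 145118475) ≈ -1.3764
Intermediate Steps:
t = -75 (t = Mul(-25, 3) = -75)
Add(Mul(Add(Mul(-61, Add(-27, 30)), 1091), Pow(-31462, -1)), Mul(-12431, Pow(Mul(Add(S, -67), t), -1))) = Add(Mul(Add(Mul(-61, Add(-27, 30)), 1091), Pow(-31462, -1)), Mul(-12431, Pow(Mul(Add(-56, -67), -75), -1))) = Add(Mul(Add(Mul(-61, 3), 1091), Rational(-1, 31462)), Mul(-12431, Pow(Mul(-123, -75), -1))) = Add(Mul(Add(-183, 1091), Rational(-1, 31462)), Mul(-12431, Pow(9225, -1))) = Add(Mul(908, Rational(-1, 31462)), Mul(-12431, Rational(1, 9225))) = Add(Rational(-454, 15731), Rational(-12431, 9225)) = Rational(-199740211, 145118475)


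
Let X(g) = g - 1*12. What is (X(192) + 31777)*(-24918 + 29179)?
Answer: 136168777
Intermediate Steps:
X(g) = -12 + g (X(g) = g - 12 = -12 + g)
(X(192) + 31777)*(-24918 + 29179) = ((-12 + 192) + 31777)*(-24918 + 29179) = (180 + 31777)*4261 = 31957*4261 = 136168777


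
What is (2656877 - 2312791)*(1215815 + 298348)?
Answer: 521002290018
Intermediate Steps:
(2656877 - 2312791)*(1215815 + 298348) = 344086*1514163 = 521002290018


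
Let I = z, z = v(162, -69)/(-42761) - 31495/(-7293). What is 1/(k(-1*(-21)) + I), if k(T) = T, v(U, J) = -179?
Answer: 311855973/7897038575 ≈ 0.039490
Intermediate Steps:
z = 1348063142/311855973 (z = -179/(-42761) - 31495/(-7293) = -179*(-1/42761) - 31495*(-1/7293) = 179/42761 + 31495/7293 = 1348063142/311855973 ≈ 4.3227)
I = 1348063142/311855973 ≈ 4.3227
1/(k(-1*(-21)) + I) = 1/(-1*(-21) + 1348063142/311855973) = 1/(21 + 1348063142/311855973) = 1/(7897038575/311855973) = 311855973/7897038575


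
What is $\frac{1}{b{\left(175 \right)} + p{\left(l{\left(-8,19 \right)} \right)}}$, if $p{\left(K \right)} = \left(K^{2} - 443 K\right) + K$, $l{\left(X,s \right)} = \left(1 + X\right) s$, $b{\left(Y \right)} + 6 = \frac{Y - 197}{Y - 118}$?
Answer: $\frac{57}{4358711} \approx 1.3077 \cdot 10^{-5}$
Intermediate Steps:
$b{\left(Y \right)} = -6 + \frac{-197 + Y}{-118 + Y}$ ($b{\left(Y \right)} = -6 + \frac{Y - 197}{Y - 118} = -6 + \frac{-197 + Y}{-118 + Y}$)
$l{\left(X,s \right)} = s \left(1 + X\right)$
$p{\left(K \right)} = K^{2} - 442 K$
$\frac{1}{b{\left(175 \right)} + p{\left(l{\left(-8,19 \right)} \right)}} = \frac{1}{\frac{511 - 875}{-118 + 175} + 19 \left(1 - 8\right) \left(-442 + 19 \left(1 - 8\right)\right)} = \frac{1}{\frac{511 - 875}{57} + 19 \left(-7\right) \left(-442 + 19 \left(-7\right)\right)} = \frac{1}{\frac{1}{57} \left(-364\right) - 133 \left(-442 - 133\right)} = \frac{1}{- \frac{364}{57} - -76475} = \frac{1}{- \frac{364}{57} + 76475} = \frac{1}{\frac{4358711}{57}} = \frac{57}{4358711}$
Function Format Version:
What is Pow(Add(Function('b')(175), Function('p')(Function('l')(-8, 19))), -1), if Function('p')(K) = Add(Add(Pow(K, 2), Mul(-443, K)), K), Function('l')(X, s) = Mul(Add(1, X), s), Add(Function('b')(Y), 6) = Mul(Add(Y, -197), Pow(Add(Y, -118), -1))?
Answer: Rational(57, 4358711) ≈ 1.3077e-5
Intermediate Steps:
Function('b')(Y) = Add(-6, Mul(Pow(Add(-118, Y), -1), Add(-197, Y))) (Function('b')(Y) = Add(-6, Mul(Add(Y, -197), Pow(Add(Y, -118), -1))) = Add(-6, Mul(Add(-197, Y), Pow(Add(-118, Y), -1))) = Add(-6, Mul(Pow(Add(-118, Y), -1), Add(-197, Y))))
Function('l')(X, s) = Mul(s, Add(1, X))
Function('p')(K) = Add(Pow(K, 2), Mul(-442, K))
Pow(Add(Function('b')(175), Function('p')(Function('l')(-8, 19))), -1) = Pow(Add(Mul(Pow(Add(-118, 175), -1), Add(511, Mul(-5, 175))), Mul(Mul(19, Add(1, -8)), Add(-442, Mul(19, Add(1, -8))))), -1) = Pow(Add(Mul(Pow(57, -1), Add(511, -875)), Mul(Mul(19, -7), Add(-442, Mul(19, -7)))), -1) = Pow(Add(Mul(Rational(1, 57), -364), Mul(-133, Add(-442, -133))), -1) = Pow(Add(Rational(-364, 57), Mul(-133, -575)), -1) = Pow(Add(Rational(-364, 57), 76475), -1) = Pow(Rational(4358711, 57), -1) = Rational(57, 4358711)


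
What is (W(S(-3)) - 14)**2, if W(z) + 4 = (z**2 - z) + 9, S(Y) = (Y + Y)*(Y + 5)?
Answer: 21609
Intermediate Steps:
S(Y) = 2*Y*(5 + Y) (S(Y) = (2*Y)*(5 + Y) = 2*Y*(5 + Y))
W(z) = 5 + z**2 - z (W(z) = -4 + ((z**2 - z) + 9) = -4 + (9 + z**2 - z) = 5 + z**2 - z)
(W(S(-3)) - 14)**2 = ((5 + (2*(-3)*(5 - 3))**2 - 2*(-3)*(5 - 3)) - 14)**2 = ((5 + (2*(-3)*2)**2 - 2*(-3)*2) - 14)**2 = ((5 + (-12)**2 - 1*(-12)) - 14)**2 = ((5 + 144 + 12) - 14)**2 = (161 - 14)**2 = 147**2 = 21609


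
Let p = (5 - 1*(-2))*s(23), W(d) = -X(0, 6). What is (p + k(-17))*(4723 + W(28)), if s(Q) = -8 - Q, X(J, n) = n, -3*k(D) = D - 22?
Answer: -962268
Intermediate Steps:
k(D) = 22/3 - D/3 (k(D) = -(D - 22)/3 = -(-22 + D)/3 = 22/3 - D/3)
W(d) = -6 (W(d) = -1*6 = -6)
p = -217 (p = (5 - 1*(-2))*(-8 - 1*23) = (5 + 2)*(-8 - 23) = 7*(-31) = -217)
(p + k(-17))*(4723 + W(28)) = (-217 + (22/3 - ⅓*(-17)))*(4723 - 6) = (-217 + (22/3 + 17/3))*4717 = (-217 + 13)*4717 = -204*4717 = -962268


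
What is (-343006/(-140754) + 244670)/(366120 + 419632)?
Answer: 17219312093/55298868504 ≈ 0.31139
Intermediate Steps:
(-343006/(-140754) + 244670)/(366120 + 419632) = (-343006*(-1/140754) + 244670)/785752 = (171503/70377 + 244670)*(1/785752) = (17219312093/70377)*(1/785752) = 17219312093/55298868504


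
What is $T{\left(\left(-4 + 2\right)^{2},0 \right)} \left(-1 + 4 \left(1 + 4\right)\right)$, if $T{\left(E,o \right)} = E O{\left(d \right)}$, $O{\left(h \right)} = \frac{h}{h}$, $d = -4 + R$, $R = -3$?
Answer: $76$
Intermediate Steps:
$d = -7$ ($d = -4 - 3 = -7$)
$O{\left(h \right)} = 1$
$T{\left(E,o \right)} = E$ ($T{\left(E,o \right)} = E 1 = E$)
$T{\left(\left(-4 + 2\right)^{2},0 \right)} \left(-1 + 4 \left(1 + 4\right)\right) = \left(-4 + 2\right)^{2} \left(-1 + 4 \left(1 + 4\right)\right) = \left(-2\right)^{2} \left(-1 + 4 \cdot 5\right) = 4 \left(-1 + 20\right) = 4 \cdot 19 = 76$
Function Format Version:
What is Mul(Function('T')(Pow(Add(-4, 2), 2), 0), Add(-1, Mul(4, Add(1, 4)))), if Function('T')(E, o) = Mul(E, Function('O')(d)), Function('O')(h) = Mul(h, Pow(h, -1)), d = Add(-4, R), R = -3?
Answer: 76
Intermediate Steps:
d = -7 (d = Add(-4, -3) = -7)
Function('O')(h) = 1
Function('T')(E, o) = E (Function('T')(E, o) = Mul(E, 1) = E)
Mul(Function('T')(Pow(Add(-4, 2), 2), 0), Add(-1, Mul(4, Add(1, 4)))) = Mul(Pow(Add(-4, 2), 2), Add(-1, Mul(4, Add(1, 4)))) = Mul(Pow(-2, 2), Add(-1, Mul(4, 5))) = Mul(4, Add(-1, 20)) = Mul(4, 19) = 76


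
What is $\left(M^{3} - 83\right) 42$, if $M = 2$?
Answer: $-3150$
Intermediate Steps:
$\left(M^{3} - 83\right) 42 = \left(2^{3} - 83\right) 42 = \left(8 - 83\right) 42 = \left(-75\right) 42 = -3150$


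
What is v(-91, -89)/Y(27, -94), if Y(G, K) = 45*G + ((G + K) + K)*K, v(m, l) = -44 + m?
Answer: -135/16349 ≈ -0.0082574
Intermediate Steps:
Y(G, K) = 45*G + K*(G + 2*K) (Y(G, K) = 45*G + (G + 2*K)*K = 45*G + K*(G + 2*K))
v(-91, -89)/Y(27, -94) = (-44 - 91)/(2*(-94)² + 45*27 + 27*(-94)) = -135/(2*8836 + 1215 - 2538) = -135/(17672 + 1215 - 2538) = -135/16349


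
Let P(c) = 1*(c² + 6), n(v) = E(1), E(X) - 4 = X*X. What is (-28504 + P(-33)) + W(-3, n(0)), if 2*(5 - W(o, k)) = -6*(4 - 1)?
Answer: -27395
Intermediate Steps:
E(X) = 4 + X² (E(X) = 4 + X*X = 4 + X²)
n(v) = 5 (n(v) = 4 + 1² = 4 + 1 = 5)
W(o, k) = 14 (W(o, k) = 5 - (-3)*(4 - 1) = 5 - (-3)*3 = 5 - ½*(-18) = 5 + 9 = 14)
P(c) = 6 + c² (P(c) = 1*(6 + c²) = 6 + c²)
(-28504 + P(-33)) + W(-3, n(0)) = (-28504 + (6 + (-33)²)) + 14 = (-28504 + (6 + 1089)) + 14 = (-28504 + 1095) + 14 = -27409 + 14 = -27395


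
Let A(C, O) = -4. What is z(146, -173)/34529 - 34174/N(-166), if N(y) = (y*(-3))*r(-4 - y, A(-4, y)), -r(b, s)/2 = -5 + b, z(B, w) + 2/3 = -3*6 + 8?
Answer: 589163039/2699684394 ≈ 0.21823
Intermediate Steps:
z(B, w) = -32/3 (z(B, w) = -2/3 + (-3*6 + 8) = -2/3 + (-18 + 8) = -2/3 - 10 = -32/3)
r(b, s) = 10 - 2*b (r(b, s) = -2*(-5 + b) = 10 - 2*b)
N(y) = -3*y*(18 + 2*y) (N(y) = (y*(-3))*(10 - 2*(-4 - y)) = (-3*y)*(10 + (8 + 2*y)) = (-3*y)*(18 + 2*y) = -3*y*(18 + 2*y))
z(146, -173)/34529 - 34174/N(-166) = -32/3/34529 - 34174*(-1/(996*(-9 - 1*(-166)))) = -32/3*1/34529 - 34174*(-1/(996*(-9 + 166))) = -32/103587 - 34174/(6*(-166)*157) = -32/103587 - 34174/(-156372) = -32/103587 - 34174*(-1/156372) = -32/103587 + 17087/78186 = 589163039/2699684394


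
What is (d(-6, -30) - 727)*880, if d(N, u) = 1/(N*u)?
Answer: -5757796/9 ≈ -6.3976e+5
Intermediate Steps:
d(N, u) = 1/(N*u)
(d(-6, -30) - 727)*880 = (1/(-6*(-30)) - 727)*880 = (-⅙*(-1/30) - 727)*880 = (1/180 - 727)*880 = -130859/180*880 = -5757796/9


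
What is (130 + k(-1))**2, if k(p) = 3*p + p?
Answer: 15876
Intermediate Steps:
k(p) = 4*p
(130 + k(-1))**2 = (130 + 4*(-1))**2 = (130 - 4)**2 = 126**2 = 15876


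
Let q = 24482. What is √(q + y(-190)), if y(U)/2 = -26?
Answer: √24430 ≈ 156.30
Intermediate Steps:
y(U) = -52 (y(U) = 2*(-26) = -52)
√(q + y(-190)) = √(24482 - 52) = √24430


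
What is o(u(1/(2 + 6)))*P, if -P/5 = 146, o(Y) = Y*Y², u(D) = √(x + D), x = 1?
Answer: -9855*√2/16 ≈ -871.07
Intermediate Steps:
u(D) = √(1 + D)
o(Y) = Y³
P = -730 (P = -5*146 = -730)
o(u(1/(2 + 6)))*P = (√(1 + 1/(2 + 6)))³*(-730) = (√(1 + 1/8))³*(-730) = (√(1 + ⅛))³*(-730) = (√(9/8))³*(-730) = (3*√2/4)³*(-730) = (27*√2/32)*(-730) = -9855*√2/16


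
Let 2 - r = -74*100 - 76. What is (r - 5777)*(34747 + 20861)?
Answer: 94589208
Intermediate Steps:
r = 7478 (r = 2 - (-74*100 - 76) = 2 - (-7400 - 76) = 2 - 1*(-7476) = 2 + 7476 = 7478)
(r - 5777)*(34747 + 20861) = (7478 - 5777)*(34747 + 20861) = 1701*55608 = 94589208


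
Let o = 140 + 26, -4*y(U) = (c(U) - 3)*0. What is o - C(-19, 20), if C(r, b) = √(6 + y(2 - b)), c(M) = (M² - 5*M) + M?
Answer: 166 - √6 ≈ 163.55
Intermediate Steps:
c(M) = M² - 4*M
y(U) = 0 (y(U) = -(U*(-4 + U) - 3)*0/4 = -(-3 + U*(-4 + U))*0/4 = -¼*0 = 0)
C(r, b) = √6 (C(r, b) = √(6 + 0) = √6)
o = 166
o - C(-19, 20) = 166 - √6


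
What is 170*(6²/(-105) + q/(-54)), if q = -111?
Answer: 18343/63 ≈ 291.16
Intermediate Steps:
170*(6²/(-105) + q/(-54)) = 170*(6²/(-105) - 111/(-54)) = 170*(36*(-1/105) - 111*(-1/54)) = 170*(-12/35 + 37/18) = 170*(1079/630) = 18343/63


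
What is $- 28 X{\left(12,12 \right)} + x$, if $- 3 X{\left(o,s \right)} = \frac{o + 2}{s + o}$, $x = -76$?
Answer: $- \frac{635}{9} \approx -70.556$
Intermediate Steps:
$X{\left(o,s \right)} = - \frac{2 + o}{3 \left(o + s\right)}$ ($X{\left(o,s \right)} = - \frac{\left(o + 2\right) \frac{1}{s + o}}{3} = - \frac{\left(2 + o\right) \frac{1}{o + s}}{3} = - \frac{\frac{1}{o + s} \left(2 + o\right)}{3} = - \frac{2 + o}{3 \left(o + s\right)}$)
$- 28 X{\left(12,12 \right)} + x = - 28 \frac{-2 - 12}{3 \left(12 + 12\right)} - 76 = - 28 \frac{-2 - 12}{3 \cdot 24} - 76 = - 28 \cdot \frac{1}{3} \cdot \frac{1}{24} \left(-14\right) - 76 = \left(-28\right) \left(- \frac{7}{36}\right) - 76 = \frac{49}{9} - 76 = - \frac{635}{9}$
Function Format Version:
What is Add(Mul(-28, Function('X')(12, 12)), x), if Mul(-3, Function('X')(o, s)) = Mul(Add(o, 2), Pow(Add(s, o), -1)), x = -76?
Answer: Rational(-635, 9) ≈ -70.556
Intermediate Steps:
Function('X')(o, s) = Mul(Rational(-1, 3), Pow(Add(o, s), -1), Add(2, o)) (Function('X')(o, s) = Mul(Rational(-1, 3), Mul(Add(o, 2), Pow(Add(s, o), -1))) = Mul(Rational(-1, 3), Mul(Add(2, o), Pow(Add(o, s), -1))) = Mul(Rational(-1, 3), Mul(Pow(Add(o, s), -1), Add(2, o))) = Mul(Rational(-1, 3), Pow(Add(o, s), -1), Add(2, o)))
Add(Mul(-28, Function('X')(12, 12)), x) = Add(Mul(-28, Mul(Rational(1, 3), Pow(Add(12, 12), -1), Add(-2, Mul(-1, 12)))), -76) = Add(Mul(-28, Mul(Rational(1, 3), Pow(24, -1), Add(-2, -12))), -76) = Add(Mul(-28, Mul(Rational(1, 3), Rational(1, 24), -14)), -76) = Add(Mul(-28, Rational(-7, 36)), -76) = Add(Rational(49, 9), -76) = Rational(-635, 9)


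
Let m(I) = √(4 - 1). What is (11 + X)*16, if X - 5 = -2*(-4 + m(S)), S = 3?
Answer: 384 - 32*√3 ≈ 328.57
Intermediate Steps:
m(I) = √3
X = 13 - 2*√3 (X = 5 - 2*(-4 + √3) = 5 + (8 - 2*√3) = 13 - 2*√3 ≈ 9.5359)
(11 + X)*16 = (11 + (13 - 2*√3))*16 = (24 - 2*√3)*16 = 384 - 32*√3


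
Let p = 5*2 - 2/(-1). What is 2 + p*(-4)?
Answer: -46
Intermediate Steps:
p = 12 (p = 10 - 2*(-1) = 10 + 2 = 12)
2 + p*(-4) = 2 + 12*(-4) = 2 - 48 = -46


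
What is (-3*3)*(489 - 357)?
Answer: -1188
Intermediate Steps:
(-3*3)*(489 - 357) = -9*132 = -1188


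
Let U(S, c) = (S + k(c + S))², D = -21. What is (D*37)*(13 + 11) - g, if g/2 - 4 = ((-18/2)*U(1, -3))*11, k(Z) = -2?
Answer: -18458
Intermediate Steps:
U(S, c) = (-2 + S)² (U(S, c) = (S - 2)² = (-2 + S)²)
g = -190 (g = 8 + 2*(((-18/2)*(-2 + 1)²)*11) = 8 + 2*((-18*½*(-1)²)*11) = 8 + 2*(-9*1*11) = 8 + 2*(-9*11) = 8 + 2*(-99) = 8 - 198 = -190)
(D*37)*(13 + 11) - g = (-21*37)*(13 + 11) - 1*(-190) = -777*24 + 190 = -18648 + 190 = -18458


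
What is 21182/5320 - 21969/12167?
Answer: 10060451/4623460 ≈ 2.1760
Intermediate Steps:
21182/5320 - 21969/12167 = 21182*(1/5320) - 21969*1/12167 = 1513/380 - 21969/12167 = 10060451/4623460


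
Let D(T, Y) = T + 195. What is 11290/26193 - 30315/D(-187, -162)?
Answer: -793950475/209544 ≈ -3788.9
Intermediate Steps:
D(T, Y) = 195 + T
11290/26193 - 30315/D(-187, -162) = 11290/26193 - 30315/(195 - 187) = 11290*(1/26193) - 30315/8 = 11290/26193 - 30315*⅛ = 11290/26193 - 30315/8 = -793950475/209544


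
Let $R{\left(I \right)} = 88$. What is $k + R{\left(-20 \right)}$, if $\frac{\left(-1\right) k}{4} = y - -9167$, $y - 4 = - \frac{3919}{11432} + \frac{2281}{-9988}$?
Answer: $- \frac{261148341055}{7136426} \approx -36594.0$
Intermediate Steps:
$y = \frac{97877975}{28545704}$ ($y = 4 + \left(- \frac{3919}{11432} + \frac{2281}{-9988}\right) = 4 + \left(\left(-3919\right) \frac{1}{11432} + 2281 \left(- \frac{1}{9988}\right)\right) = 4 - \frac{16304841}{28545704} = \frac{97877975}{28545704} \approx 3.4288$)
$k = - \frac{261776346543}{7136426}$ ($k = - 4 \left(\frac{97877975}{28545704} - -9167\right) = - 4 \left(\frac{97877975}{28545704} + 9167\right) = \left(-4\right) \frac{261776346543}{28545704} = - \frac{261776346543}{7136426} \approx -36682.0$)
$k + R{\left(-20 \right)} = - \frac{261776346543}{7136426} + 88 = - \frac{261148341055}{7136426}$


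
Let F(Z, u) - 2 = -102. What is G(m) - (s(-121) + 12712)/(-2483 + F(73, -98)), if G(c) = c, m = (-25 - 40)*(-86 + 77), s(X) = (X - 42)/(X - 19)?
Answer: 71109181/120540 ≈ 589.92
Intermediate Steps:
s(X) = (-42 + X)/(-19 + X)
F(Z, u) = -100 (F(Z, u) = 2 - 102 = -100)
m = 585 (m = -65*(-9) = 585)
G(m) - (s(-121) + 12712)/(-2483 + F(73, -98)) = 585 - ((-42 - 121)/(-19 - 121) + 12712)/(-2483 - 100) = 585 - (-163/(-140) + 12712)/(-2583) = 585 - (-1/140*(-163) + 12712)*(-1)/2583 = 585 - (163/140 + 12712)*(-1)/2583 = 585 - 1779843*(-1)/(140*2583) = 585 - 1*(-593281/120540) = 585 + 593281/120540 = 71109181/120540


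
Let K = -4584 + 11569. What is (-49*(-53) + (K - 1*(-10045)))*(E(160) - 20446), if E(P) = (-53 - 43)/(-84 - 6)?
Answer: -6019090598/15 ≈ -4.0127e+8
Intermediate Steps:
E(P) = 16/15 (E(P) = -96/(-90) = -96*(-1/90) = 16/15)
K = 6985
(-49*(-53) + (K - 1*(-10045)))*(E(160) - 20446) = (-49*(-53) + (6985 - 1*(-10045)))*(16/15 - 20446) = (2597 + (6985 + 10045))*(-306674/15) = (2597 + 17030)*(-306674/15) = 19627*(-306674/15) = -6019090598/15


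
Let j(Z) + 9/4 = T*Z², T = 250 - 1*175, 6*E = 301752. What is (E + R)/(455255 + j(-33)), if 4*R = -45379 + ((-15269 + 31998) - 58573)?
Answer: 113945/2147711 ≈ 0.053054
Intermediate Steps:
E = 50292 (E = (⅙)*301752 = 50292)
T = 75 (T = 250 - 175 = 75)
j(Z) = -9/4 + 75*Z²
R = -87223/4 (R = (-45379 + ((-15269 + 31998) - 58573))/4 = (-45379 + (16729 - 58573))/4 = (-45379 - 41844)/4 = (¼)*(-87223) = -87223/4 ≈ -21806.)
(E + R)/(455255 + j(-33)) = (50292 - 87223/4)/(455255 + (-9/4 + 75*(-33)²)) = 113945/(4*(455255 + (-9/4 + 75*1089))) = 113945/(4*(455255 + (-9/4 + 81675))) = 113945/(4*(455255 + 326691/4)) = 113945/(4*(2147711/4)) = (113945/4)*(4/2147711) = 113945/2147711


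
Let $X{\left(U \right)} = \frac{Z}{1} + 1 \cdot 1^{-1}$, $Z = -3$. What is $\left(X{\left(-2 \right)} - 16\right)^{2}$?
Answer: $324$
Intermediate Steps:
$X{\left(U \right)} = -2$ ($X{\left(U \right)} = - \frac{3}{1} + 1 \cdot 1^{-1} = \left(-3\right) 1 + 1 \cdot 1 = -3 + 1 = -2$)
$\left(X{\left(-2 \right)} - 16\right)^{2} = \left(-2 - 16\right)^{2} = \left(-18\right)^{2} = 324$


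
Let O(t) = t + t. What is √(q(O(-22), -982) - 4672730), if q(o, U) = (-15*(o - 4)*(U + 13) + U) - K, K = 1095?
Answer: 9*I*√66327 ≈ 2317.9*I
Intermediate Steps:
O(t) = 2*t
q(o, U) = -1095 + U - 15*(-4 + o)*(13 + U) (q(o, U) = (-15*(o - 4)*(U + 13) + U) - 1*1095 = (-15*(-4 + o)*(13 + U) + U) - 1095 = (U - 15*(-4 + o)*(13 + U)) - 1095 = -1095 + U - 15*(-4 + o)*(13 + U))
√(q(O(-22), -982) - 4672730) = √((-315 - 390*(-22) + 61*(-982) - 15*(-982)*2*(-22)) - 4672730) = √((-315 - 195*(-44) - 59902 - 15*(-982)*(-44)) - 4672730) = √((-315 + 8580 - 59902 - 648120) - 4672730) = √(-699757 - 4672730) = √(-5372487) = 9*I*√66327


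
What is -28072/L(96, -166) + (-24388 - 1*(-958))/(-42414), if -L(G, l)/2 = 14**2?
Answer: 24996466/346381 ≈ 72.165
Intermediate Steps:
L(G, l) = -392 (L(G, l) = -2*14**2 = -2*196 = -392)
-28072/L(96, -166) + (-24388 - 1*(-958))/(-42414) = -28072/(-392) + (-24388 - 1*(-958))/(-42414) = -28072*(-1/392) + (-24388 + 958)*(-1/42414) = 3509/49 - 23430*(-1/42414) = 3509/49 + 3905/7069 = 24996466/346381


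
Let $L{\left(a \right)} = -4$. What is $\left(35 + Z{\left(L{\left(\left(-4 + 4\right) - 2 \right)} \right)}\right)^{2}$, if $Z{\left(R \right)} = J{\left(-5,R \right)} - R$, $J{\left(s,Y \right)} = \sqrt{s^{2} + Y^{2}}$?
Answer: $\left(39 + \sqrt{41}\right)^{2} \approx 2061.4$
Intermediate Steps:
$J{\left(s,Y \right)} = \sqrt{Y^{2} + s^{2}}$
$Z{\left(R \right)} = \sqrt{25 + R^{2}} - R$ ($Z{\left(R \right)} = \sqrt{R^{2} + \left(-5\right)^{2}} - R = \sqrt{R^{2} + 25} - R = \sqrt{25 + R^{2}} - R$)
$\left(35 + Z{\left(L{\left(\left(-4 + 4\right) - 2 \right)} \right)}\right)^{2} = \left(35 - \left(-4 - \sqrt{25 + \left(-4\right)^{2}}\right)\right)^{2} = \left(35 + \left(\sqrt{25 + 16} + 4\right)\right)^{2} = \left(35 + \left(\sqrt{41} + 4\right)\right)^{2} = \left(35 + \left(4 + \sqrt{41}\right)\right)^{2} = \left(39 + \sqrt{41}\right)^{2}$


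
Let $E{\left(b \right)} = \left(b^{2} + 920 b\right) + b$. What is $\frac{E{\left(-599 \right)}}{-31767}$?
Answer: $\frac{192878}{31767} \approx 6.0716$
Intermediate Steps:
$E{\left(b \right)} = b^{2} + 921 b$
$\frac{E{\left(-599 \right)}}{-31767} = \frac{\left(-599\right) \left(921 - 599\right)}{-31767} = \left(-599\right) 322 \left(- \frac{1}{31767}\right) = \left(-192878\right) \left(- \frac{1}{31767}\right) = \frac{192878}{31767}$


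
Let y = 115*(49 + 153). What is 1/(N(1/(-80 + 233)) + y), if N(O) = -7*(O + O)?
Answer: 153/3554176 ≈ 4.3048e-5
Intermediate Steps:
N(O) = -14*O
y = 23230 (y = 115*202 = 23230)
1/(N(1/(-80 + 233)) + y) = 1/(-14/(-80 + 233) + 23230) = 1/(-14/153 + 23230) = 1/(3554176/153) = 153/3554176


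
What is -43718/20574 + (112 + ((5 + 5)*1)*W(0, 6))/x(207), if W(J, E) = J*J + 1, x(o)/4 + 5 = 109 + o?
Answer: -12968791/6398514 ≈ -2.0268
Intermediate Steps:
x(o) = 416 + 4*o (x(o) = -20 + 4*(109 + o) = -20 + (436 + 4*o) = 416 + 4*o)
W(J, E) = 1 + J² (W(J, E) = J² + 1 = 1 + J²)
-43718/20574 + (112 + ((5 + 5)*1)*W(0, 6))/x(207) = -43718/20574 + (112 + ((5 + 5)*1)*(1 + 0²))/(416 + 4*207) = -43718*1/20574 + (112 + (10*1)*(1 + 0))/(416 + 828) = -21859/10287 + (112 + 10*1)/1244 = -21859/10287 + (112 + 10)*(1/1244) = -21859/10287 + 122*(1/1244) = -21859/10287 + 61/622 = -12968791/6398514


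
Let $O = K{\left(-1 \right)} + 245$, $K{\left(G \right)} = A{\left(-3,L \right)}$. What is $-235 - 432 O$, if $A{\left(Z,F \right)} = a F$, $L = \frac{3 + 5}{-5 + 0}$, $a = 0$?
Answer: $-106075$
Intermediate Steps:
$L = - \frac{8}{5}$ ($L = \frac{8}{-5} = 8 \left(- \frac{1}{5}\right) = - \frac{8}{5} \approx -1.6$)
$A{\left(Z,F \right)} = 0$ ($A{\left(Z,F \right)} = 0 F = 0$)
$K{\left(G \right)} = 0$
$O = 245$ ($O = 0 + 245 = 245$)
$-235 - 432 O = -235 - 105840 = -106075$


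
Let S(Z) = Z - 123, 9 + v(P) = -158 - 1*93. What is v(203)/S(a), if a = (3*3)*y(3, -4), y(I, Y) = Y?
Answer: 260/159 ≈ 1.6352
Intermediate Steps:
v(P) = -260 (v(P) = -9 + (-158 - 1*93) = -9 + (-158 - 93) = -9 - 251 = -260)
a = -36 (a = (3*3)*(-4) = 9*(-4) = -36)
S(Z) = -123 + Z
v(203)/S(a) = -260/(-123 - 36) = -260/(-159) = -260*(-1/159) = 260/159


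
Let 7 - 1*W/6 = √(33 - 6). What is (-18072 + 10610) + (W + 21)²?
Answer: -2521 - 2268*√3 ≈ -6449.3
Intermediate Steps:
W = 42 - 18*√3 (W = 42 - 6*√(33 - 6) = 42 - 18*√3 ≈ 10.823)
(-18072 + 10610) + (W + 21)² = (-18072 + 10610) + ((42 - 18*√3) + 21)² = -7462 + (63 - 18*√3)²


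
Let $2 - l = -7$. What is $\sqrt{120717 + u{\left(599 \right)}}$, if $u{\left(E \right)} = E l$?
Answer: $6 \sqrt{3503} \approx 355.12$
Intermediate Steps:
$l = 9$ ($l = 2 - -7 = 2 + 7 = 9$)
$u{\left(E \right)} = 9 E$ ($u{\left(E \right)} = E 9 = 9 E$)
$\sqrt{120717 + u{\left(599 \right)}} = \sqrt{120717 + 9 \cdot 599} = \sqrt{120717 + 5391} = \sqrt{126108} = 6 \sqrt{3503}$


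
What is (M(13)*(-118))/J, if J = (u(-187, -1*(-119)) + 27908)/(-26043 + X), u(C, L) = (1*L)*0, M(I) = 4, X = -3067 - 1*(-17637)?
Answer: 1353814/6977 ≈ 194.04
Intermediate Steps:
X = 14570 (X = -3067 + 17637 = 14570)
u(C, L) = 0 (u(C, L) = L*0 = 0)
J = -27908/11473 (J = (0 + 27908)/(-26043 + 14570) = 27908/(-11473) = 27908*(-1/11473) = -27908/11473 ≈ -2.4325)
(M(13)*(-118))/J = (4*(-118))/(-27908/11473) = -472*(-11473/27908) = 1353814/6977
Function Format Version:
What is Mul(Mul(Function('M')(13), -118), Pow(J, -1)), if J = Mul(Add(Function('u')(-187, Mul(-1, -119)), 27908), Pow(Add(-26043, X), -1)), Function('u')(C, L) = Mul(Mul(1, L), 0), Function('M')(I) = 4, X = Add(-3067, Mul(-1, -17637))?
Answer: Rational(1353814, 6977) ≈ 194.04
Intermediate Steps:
X = 14570 (X = Add(-3067, 17637) = 14570)
Function('u')(C, L) = 0 (Function('u')(C, L) = Mul(L, 0) = 0)
J = Rational(-27908, 11473) (J = Mul(Add(0, 27908), Pow(Add(-26043, 14570), -1)) = Mul(27908, Pow(-11473, -1)) = Mul(27908, Rational(-1, 11473)) = Rational(-27908, 11473) ≈ -2.4325)
Mul(Mul(Function('M')(13), -118), Pow(J, -1)) = Mul(Mul(4, -118), Pow(Rational(-27908, 11473), -1)) = Mul(-472, Rational(-11473, 27908)) = Rational(1353814, 6977)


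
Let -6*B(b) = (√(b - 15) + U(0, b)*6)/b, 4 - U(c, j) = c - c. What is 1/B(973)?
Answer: 70056/191 - 2919*√958/191 ≈ -106.24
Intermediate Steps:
U(c, j) = 4 (U(c, j) = 4 - (c - c) = 4 - 1*0 = 4 + 0 = 4)
B(b) = -(24 + √(-15 + b))/(6*b) (B(b) = -(√(b - 15) + 4*6)/(6*b) = -(√(-15 + b) + 24)/(6*b) = -(24 + √(-15 + b))/(6*b))
1/B(973) = 1/((⅙)*(-24 - √(-15 + 973))/973) = 1/((⅙)*(1/973)*(-24 - √958)) = 1/(-4/973 - √958/5838)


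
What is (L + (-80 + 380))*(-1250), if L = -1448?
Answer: 1435000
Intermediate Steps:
(L + (-80 + 380))*(-1250) = (-1448 + (-80 + 380))*(-1250) = (-1448 + 300)*(-1250) = -1148*(-1250) = 1435000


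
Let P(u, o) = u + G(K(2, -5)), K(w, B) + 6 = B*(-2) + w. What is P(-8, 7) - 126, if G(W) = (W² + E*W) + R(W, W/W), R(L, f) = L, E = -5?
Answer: -122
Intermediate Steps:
K(w, B) = -6 + w - 2*B (K(w, B) = -6 + (B*(-2) + w) = -6 + (-2*B + w) = -6 + (w - 2*B) = -6 + w - 2*B)
G(W) = W² - 4*W (G(W) = (W² - 5*W) + W = W² - 4*W)
P(u, o) = 12 + u (P(u, o) = u + (-6 + 2 - 2*(-5))*(-4 + (-6 + 2 - 2*(-5))) = u + (-6 + 2 + 10)*(-4 + (-6 + 2 + 10)) = u + 6*(-4 + 6) = u + 6*2 = u + 12 = 12 + u)
P(-8, 7) - 126 = (12 - 8) - 126 = 4 - 126 = -122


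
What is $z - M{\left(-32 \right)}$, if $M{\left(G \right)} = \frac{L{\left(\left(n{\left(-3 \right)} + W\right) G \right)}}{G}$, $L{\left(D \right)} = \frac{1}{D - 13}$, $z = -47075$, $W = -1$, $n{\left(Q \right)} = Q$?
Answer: $- \frac{173235999}{3680} \approx -47075.0$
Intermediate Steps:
$L{\left(D \right)} = \frac{1}{-13 + D}$
$M{\left(G \right)} = \frac{1}{G \left(-13 - 4 G\right)}$ ($M{\left(G \right)} = \frac{1}{\left(-13 + \left(-3 - 1\right) G\right) G} = \frac{1}{\left(-13 - 4 G\right) G} = \frac{1}{G \left(-13 - 4 G\right)}$)
$z - M{\left(-32 \right)} = -47075 - - \frac{1}{\left(-32\right) \left(13 + 4 \left(-32\right)\right)} = -47075 - \left(-1\right) \left(- \frac{1}{32}\right) \frac{1}{13 - 128} = -47075 - \left(-1\right) \left(- \frac{1}{32}\right) \frac{1}{-115} = -47075 - \left(-1\right) \left(- \frac{1}{32}\right) \left(- \frac{1}{115}\right) = -47075 - - \frac{1}{3680} = -47075 + \frac{1}{3680} = - \frac{173235999}{3680}$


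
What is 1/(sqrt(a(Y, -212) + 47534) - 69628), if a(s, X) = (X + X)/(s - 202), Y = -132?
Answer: -5813938/404808905869 - 19*sqrt(3672330)/809617811738 ≈ -1.4407e-5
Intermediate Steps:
a(s, X) = 2*X/(-202 + s) (a(s, X) = (2*X)/(-202 + s) = 2*X/(-202 + s))
1/(sqrt(a(Y, -212) + 47534) - 69628) = 1/(sqrt(2*(-212)/(-202 - 132) + 47534) - 69628) = 1/(sqrt(2*(-212)/(-334) + 47534) - 69628) = 1/(sqrt(2*(-212)*(-1/334) + 47534) - 69628) = 1/(sqrt(212/167 + 47534) - 69628) = 1/(sqrt(7938390/167) - 69628) = 1/(19*sqrt(3672330)/167 - 69628) = 1/(-69628 + 19*sqrt(3672330)/167)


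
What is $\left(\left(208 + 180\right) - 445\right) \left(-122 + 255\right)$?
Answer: $-7581$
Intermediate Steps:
$\left(\left(208 + 180\right) - 445\right) \left(-122 + 255\right) = \left(388 - 445\right) 133 = \left(-57\right) 133 = -7581$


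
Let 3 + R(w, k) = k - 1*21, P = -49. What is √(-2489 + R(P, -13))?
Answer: I*√2526 ≈ 50.259*I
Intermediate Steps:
R(w, k) = -24 + k (R(w, k) = -3 + (k - 1*21) = -3 + (k - 21) = -3 + (-21 + k) = -24 + k)
√(-2489 + R(P, -13)) = √(-2489 + (-24 - 13)) = √(-2489 - 37) = √(-2526) = I*√2526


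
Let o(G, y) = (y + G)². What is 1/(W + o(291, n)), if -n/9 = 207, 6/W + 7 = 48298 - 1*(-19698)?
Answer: 22663/56004442994 ≈ 4.0466e-7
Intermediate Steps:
W = 2/22663 (W = 6/(-7 + (48298 - 1*(-19698))) = 6/(-7 + (48298 + 19698)) = 6/(-7 + 67996) = 6/67989 = 6*(1/67989) = 2/22663 ≈ 8.8250e-5)
n = -1863 (n = -9*207 = -1863)
o(G, y) = (G + y)²
1/(W + o(291, n)) = 1/(2/22663 + (291 - 1863)²) = 1/(2/22663 + (-1572)²) = 1/(2/22663 + 2471184) = 1/(56004442994/22663) = 22663/56004442994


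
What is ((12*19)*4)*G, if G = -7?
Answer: -6384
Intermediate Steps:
((12*19)*4)*G = ((12*19)*4)*(-7) = (228*4)*(-7) = 912*(-7) = -6384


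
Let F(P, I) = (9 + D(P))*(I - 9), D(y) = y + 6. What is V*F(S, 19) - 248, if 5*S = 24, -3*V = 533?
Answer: -35426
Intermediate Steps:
V = -533/3 (V = -⅓*533 = -533/3 ≈ -177.67)
S = 24/5 (S = (⅕)*24 = 24/5 ≈ 4.8000)
D(y) = 6 + y
F(P, I) = (-9 + I)*(15 + P) (F(P, I) = (9 + (6 + P))*(I - 9) = (15 + P)*(-9 + I) = (-9 + I)*(15 + P))
V*F(S, 19) - 248 = -533*(-135 - 9*24/5 + 15*19 + 19*(24/5))/3 - 248 = -533*(-135 - 216/5 + 285 + 456/5)/3 - 248 = -533/3*198 - 248 = -35178 - 248 = -35426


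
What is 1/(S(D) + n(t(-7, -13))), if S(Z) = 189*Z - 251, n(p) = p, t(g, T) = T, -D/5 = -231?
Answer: 1/218031 ≈ 4.5865e-6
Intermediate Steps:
D = 1155 (D = -5*(-231) = 1155)
S(Z) = -251 + 189*Z
1/(S(D) + n(t(-7, -13))) = 1/((-251 + 189*1155) - 13) = 1/((-251 + 218295) - 13) = 1/(218044 - 13) = 1/218031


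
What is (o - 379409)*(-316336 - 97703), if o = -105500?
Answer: 200771237451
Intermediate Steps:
(o - 379409)*(-316336 - 97703) = (-105500 - 379409)*(-316336 - 97703) = -484909*(-414039) = 200771237451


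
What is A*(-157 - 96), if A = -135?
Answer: 34155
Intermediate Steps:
A*(-157 - 96) = -135*(-157 - 96) = -135*(-253) = 34155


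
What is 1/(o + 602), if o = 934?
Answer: 1/1536 ≈ 0.00065104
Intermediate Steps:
1/(o + 602) = 1/(934 + 602) = 1/1536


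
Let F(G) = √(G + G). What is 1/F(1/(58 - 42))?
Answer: 2*√2 ≈ 2.8284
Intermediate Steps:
F(G) = √2*√G (F(G) = √(2*G) = √2*√G)
1/F(1/(58 - 42)) = 1/(√2*√(1/(58 - 42))) = 1/(√2*√(1/16)) = 1/(√2*(¼)) = 1/(√2/4) = 2*√2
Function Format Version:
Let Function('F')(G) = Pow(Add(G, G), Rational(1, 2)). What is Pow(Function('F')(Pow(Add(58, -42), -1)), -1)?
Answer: Mul(2, Pow(2, Rational(1, 2))) ≈ 2.8284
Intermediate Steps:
Function('F')(G) = Mul(Pow(2, Rational(1, 2)), Pow(G, Rational(1, 2))) (Function('F')(G) = Pow(Mul(2, G), Rational(1, 2)) = Mul(Pow(2, Rational(1, 2)), Pow(G, Rational(1, 2))))
Pow(Function('F')(Pow(Add(58, -42), -1)), -1) = Pow(Mul(Pow(2, Rational(1, 2)), Pow(Pow(Add(58, -42), -1), Rational(1, 2))), -1) = Pow(Mul(Pow(2, Rational(1, 2)), Pow(Pow(16, -1), Rational(1, 2))), -1) = Pow(Mul(Pow(2, Rational(1, 2)), Pow(Rational(1, 16), Rational(1, 2))), -1) = Pow(Mul(Pow(2, Rational(1, 2)), Rational(1, 4)), -1) = Pow(Mul(Rational(1, 4), Pow(2, Rational(1, 2))), -1) = Mul(2, Pow(2, Rational(1, 2)))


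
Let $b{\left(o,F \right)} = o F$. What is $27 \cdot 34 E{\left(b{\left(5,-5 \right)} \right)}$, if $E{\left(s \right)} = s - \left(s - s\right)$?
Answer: $-22950$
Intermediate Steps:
$b{\left(o,F \right)} = F o$
$E{\left(s \right)} = s$ ($E{\left(s \right)} = s - 0 = s + 0 = s$)
$27 \cdot 34 E{\left(b{\left(5,-5 \right)} \right)} = 27 \cdot 34 \left(\left(-5\right) 5\right) = 918 \left(-25\right) = -22950$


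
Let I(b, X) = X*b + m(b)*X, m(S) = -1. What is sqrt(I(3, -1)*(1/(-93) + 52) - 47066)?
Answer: 2*I*sqrt(101993286)/93 ≈ 217.19*I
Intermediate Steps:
I(b, X) = -X + X*b (I(b, X) = X*b - X = -X + X*b)
sqrt(I(3, -1)*(1/(-93) + 52) - 47066) = sqrt((-(-1 + 3))*(1/(-93) + 52) - 47066) = sqrt((-1*2)*(-1/93 + 52) - 47066) = sqrt(-2*4835/93 - 47066) = sqrt(-9670/93 - 47066) = sqrt(-4386808/93) = 2*I*sqrt(101993286)/93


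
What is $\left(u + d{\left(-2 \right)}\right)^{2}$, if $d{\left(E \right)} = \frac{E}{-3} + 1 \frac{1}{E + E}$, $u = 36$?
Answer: $\frac{190969}{144} \approx 1326.2$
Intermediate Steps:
$d{\left(E \right)} = \frac{1}{2 E} - \frac{E}{3}$ ($d{\left(E \right)} = E \left(- \frac{1}{3}\right) + 1 \frac{1}{2 E} = - \frac{E}{3} + 1 \frac{1}{2 E} = - \frac{E}{3} + \frac{1}{2 E} = \frac{1}{2 E} - \frac{E}{3}$)
$\left(u + d{\left(-2 \right)}\right)^{2} = \left(36 + \left(\frac{1}{2 \left(-2\right)} - - \frac{2}{3}\right)\right)^{2} = \left(36 + \left(\frac{1}{2} \left(- \frac{1}{2}\right) + \frac{2}{3}\right)\right)^{2} = \left(36 + \left(- \frac{1}{4} + \frac{2}{3}\right)\right)^{2} = \left(36 + \frac{5}{12}\right)^{2} = \left(\frac{437}{12}\right)^{2} = \frac{190969}{144}$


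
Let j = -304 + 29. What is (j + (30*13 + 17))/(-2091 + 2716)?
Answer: 132/625 ≈ 0.21120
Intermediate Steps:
j = -275
(j + (30*13 + 17))/(-2091 + 2716) = (-275 + (30*13 + 17))/(-2091 + 2716) = (-275 + (390 + 17))/625 = (-275 + 407)*(1/625) = 132*(1/625) = 132/625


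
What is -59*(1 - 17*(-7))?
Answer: -7080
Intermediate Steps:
-59*(1 - 17*(-7)) = -59*(1 + 119) = -59*120 = -7080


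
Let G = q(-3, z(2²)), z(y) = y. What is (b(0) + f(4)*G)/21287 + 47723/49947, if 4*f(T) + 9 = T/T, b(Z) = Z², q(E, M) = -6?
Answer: 1016478865/1063221789 ≈ 0.95604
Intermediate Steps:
G = -6
f(T) = -2 (f(T) = -9/4 + (T/T)/4 = -9/4 + (¼)*1 = -9/4 + ¼ = -2)
(b(0) + f(4)*G)/21287 + 47723/49947 = (0² - 2*(-6))/21287 + 47723/49947 = (0 + 12)*(1/21287) + 47723*(1/49947) = 12*(1/21287) + 47723/49947 = 12/21287 + 47723/49947 = 1016478865/1063221789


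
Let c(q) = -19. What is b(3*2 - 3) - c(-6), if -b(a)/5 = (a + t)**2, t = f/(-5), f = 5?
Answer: -1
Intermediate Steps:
t = -1 (t = 5/(-5) = 5*(-1/5) = -1)
b(a) = -5*(-1 + a)**2 (b(a) = -5*(a - 1)**2 = -5*(-1 + a)**2)
b(3*2 - 3) - c(-6) = -5*(-1 + (3*2 - 3))**2 - 1*(-19) = -5*(-1 + (6 - 3))**2 + 19 = -5*(-1 + 3)**2 + 19 = -5*2**2 + 19 = -5*4 + 19 = -20 + 19 = -1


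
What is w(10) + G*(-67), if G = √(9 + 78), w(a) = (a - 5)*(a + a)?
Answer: 100 - 67*√87 ≈ -524.93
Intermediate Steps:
w(a) = 2*a*(-5 + a) (w(a) = (-5 + a)*(2*a) = 2*a*(-5 + a))
G = √87 ≈ 9.3274
w(10) + G*(-67) = 2*10*(-5 + 10) + √87*(-67) = 2*10*5 - 67*√87 = 100 - 67*√87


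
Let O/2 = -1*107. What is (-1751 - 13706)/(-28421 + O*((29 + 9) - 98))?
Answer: 15457/15581 ≈ 0.99204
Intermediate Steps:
O = -214 (O = 2*(-1*107) = 2*(-107) = -214)
(-1751 - 13706)/(-28421 + O*((29 + 9) - 98)) = (-1751 - 13706)/(-28421 - 214*((29 + 9) - 98)) = -15457/(-28421 - 214*(38 - 98)) = -15457/(-28421 - 214*(-60)) = -15457/(-28421 + 12840) = -15457/(-15581) = -15457*(-1/15581) = 15457/15581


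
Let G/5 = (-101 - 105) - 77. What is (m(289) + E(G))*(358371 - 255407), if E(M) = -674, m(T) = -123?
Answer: -82062308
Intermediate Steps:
G = -1415 (G = 5*((-101 - 105) - 77) = 5*(-206 - 77) = 5*(-283) = -1415)
(m(289) + E(G))*(358371 - 255407) = (-123 - 674)*(358371 - 255407) = -797*102964 = -82062308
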